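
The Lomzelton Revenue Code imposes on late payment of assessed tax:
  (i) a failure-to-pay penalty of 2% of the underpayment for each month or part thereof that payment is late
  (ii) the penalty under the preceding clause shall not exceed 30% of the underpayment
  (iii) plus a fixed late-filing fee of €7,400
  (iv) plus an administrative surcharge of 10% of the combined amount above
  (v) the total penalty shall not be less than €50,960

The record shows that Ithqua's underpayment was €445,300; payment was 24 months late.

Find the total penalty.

€155,089

Accrued rate: 2% × 24 = 48%, capped at 30% → 30%
Failure-to-pay penalty: 30% of €445,300 = €133,590
Penalty before surcharge: €133,590 + €7,400 = €140,990
Administrative surcharge: 10% of €140,990 = €14,099
Total penalty: €140,990 + €14,099 = €155,089
Minimum €50,960: €155,089 meets the minimum, no increase.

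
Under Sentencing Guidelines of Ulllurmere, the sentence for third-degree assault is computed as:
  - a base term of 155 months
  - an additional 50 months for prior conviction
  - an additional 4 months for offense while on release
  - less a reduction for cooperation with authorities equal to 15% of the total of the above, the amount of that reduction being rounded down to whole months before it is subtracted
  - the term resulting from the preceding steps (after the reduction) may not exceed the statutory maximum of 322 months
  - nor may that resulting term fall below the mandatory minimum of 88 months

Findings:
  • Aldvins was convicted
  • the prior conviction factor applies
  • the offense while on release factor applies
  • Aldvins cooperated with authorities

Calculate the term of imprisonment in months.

Prior conviction enhancement: +50 months
Offense while on release enhancement: +4 months
Adjusted term: 155 months + 50 months + 4 months = 209 months
Cooperation with authorities reduction: 15% of 209 months = 31 months (rounded down)
After reduction: 209 − 31 = 178 months
Cap at 322 months: 178 months is within the cap, no reduction.
Minimum 88 months: 178 months meets the minimum, no increase.

Sentence: 178 months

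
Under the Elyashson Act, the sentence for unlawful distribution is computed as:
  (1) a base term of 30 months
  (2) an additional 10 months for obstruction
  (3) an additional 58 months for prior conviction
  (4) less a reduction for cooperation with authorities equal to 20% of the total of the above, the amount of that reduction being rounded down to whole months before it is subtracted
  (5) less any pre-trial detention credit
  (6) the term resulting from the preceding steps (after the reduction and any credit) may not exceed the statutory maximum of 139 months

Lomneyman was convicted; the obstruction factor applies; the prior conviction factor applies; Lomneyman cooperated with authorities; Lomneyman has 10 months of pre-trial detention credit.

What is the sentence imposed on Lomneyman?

69 months

Obstruction enhancement: +10 months
Prior conviction enhancement: +58 months
Adjusted term: 30 months + 10 months + 58 months = 98 months
Cooperation with authorities reduction: 20% of 98 months = 19 months (rounded down)
After reduction: 98 − 19 = 79 months
Less pre-trial detention credit: 79 months − 10 months = 69 months
Cap at 139 months: 69 months is within the cap, no reduction.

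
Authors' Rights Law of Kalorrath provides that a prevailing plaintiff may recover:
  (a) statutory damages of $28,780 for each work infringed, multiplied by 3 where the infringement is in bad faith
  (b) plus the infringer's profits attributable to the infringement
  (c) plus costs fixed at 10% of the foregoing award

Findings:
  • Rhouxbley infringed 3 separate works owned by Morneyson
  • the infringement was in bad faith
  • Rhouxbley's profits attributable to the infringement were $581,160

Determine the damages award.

Statutory damages: 3 × $28,780 = $86,340
Trebled: 3 × $86,340 = $259,020
Combined award: $259,020 + $581,160 = $840,180
Costs: 10% of $840,180 = $84,018
Award plus costs: $840,180 + $84,018 = $924,198

$924,198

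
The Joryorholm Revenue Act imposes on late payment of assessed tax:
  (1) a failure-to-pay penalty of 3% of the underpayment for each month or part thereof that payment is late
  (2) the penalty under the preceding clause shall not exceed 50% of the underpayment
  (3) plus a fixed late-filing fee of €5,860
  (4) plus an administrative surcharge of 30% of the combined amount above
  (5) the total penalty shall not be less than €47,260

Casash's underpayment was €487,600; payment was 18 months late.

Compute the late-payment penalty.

€324,558

Accrued rate: 3% × 18 = 54%, capped at 50% → 50%
Failure-to-pay penalty: 50% of €487,600 = €243,800
Penalty before surcharge: €243,800 + €5,860 = €249,660
Administrative surcharge: 30% of €249,660 = €74,898
Total penalty: €249,660 + €74,898 = €324,558
Minimum €47,260: €324,558 meets the minimum, no increase.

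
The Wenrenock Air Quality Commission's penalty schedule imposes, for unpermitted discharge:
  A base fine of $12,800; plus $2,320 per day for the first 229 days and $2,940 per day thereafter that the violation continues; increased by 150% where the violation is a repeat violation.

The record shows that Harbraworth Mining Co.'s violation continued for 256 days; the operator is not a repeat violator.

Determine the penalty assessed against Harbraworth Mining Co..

$623,460

First 229 days: 229 × $2,320 = $531,280
Remaining days: (256 − 229) × $2,940 = $79,380
Per-day component: $531,280 + $79,380 = $610,660
Base plus per-day: $12,800 + $610,660 = $623,460
The operator is not a repeat violator: no 150% increase.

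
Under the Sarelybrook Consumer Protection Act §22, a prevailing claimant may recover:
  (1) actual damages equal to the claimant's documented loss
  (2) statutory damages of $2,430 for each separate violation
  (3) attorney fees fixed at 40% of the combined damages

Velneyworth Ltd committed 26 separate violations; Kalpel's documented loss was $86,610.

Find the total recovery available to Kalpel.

$209,706

Statutory damages: 26 × $2,430 = $63,180
Combined damages: $86,610 + $63,180 = $149,790
Attorney fees: 40% of $149,790 = $59,916
Total recovery: $149,790 + $59,916 = $209,706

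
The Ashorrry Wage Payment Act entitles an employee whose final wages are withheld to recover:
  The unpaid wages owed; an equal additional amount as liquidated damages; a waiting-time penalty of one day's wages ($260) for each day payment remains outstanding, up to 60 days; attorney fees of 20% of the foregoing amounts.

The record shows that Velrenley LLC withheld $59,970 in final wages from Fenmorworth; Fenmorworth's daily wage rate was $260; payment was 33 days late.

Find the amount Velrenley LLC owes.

Liquidated damages (equal amount): $59,970
Penalty days: min(33, 60) = 33
Waiting-time penalty: 33 × $260 = $8,580
Subtotal: $59,970 + $59,970 + $8,580 = $128,520
Attorney fees: 20% of $128,520 = $25,704
Total award: $128,520 + $25,704 = $154,224

$154,224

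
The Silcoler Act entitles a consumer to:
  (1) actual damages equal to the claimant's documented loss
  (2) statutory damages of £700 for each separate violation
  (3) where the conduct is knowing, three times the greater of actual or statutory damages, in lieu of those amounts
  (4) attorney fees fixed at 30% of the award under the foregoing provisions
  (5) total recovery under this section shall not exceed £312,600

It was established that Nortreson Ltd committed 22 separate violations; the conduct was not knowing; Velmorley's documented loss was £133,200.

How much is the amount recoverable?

Total recovery: £193,180

Statutory damages: 22 × £700 = £15,400
Conduct not knowing: the in-lieu enhancement does not apply.
Actual plus statutory damages: £133,200 + £15,400 = £148,600
Attorney fees: 30% of £148,600 = £44,580
Total before cap: £148,600 + £44,580 = £193,180
Cap at £312,600: £193,180 is within the cap, no reduction.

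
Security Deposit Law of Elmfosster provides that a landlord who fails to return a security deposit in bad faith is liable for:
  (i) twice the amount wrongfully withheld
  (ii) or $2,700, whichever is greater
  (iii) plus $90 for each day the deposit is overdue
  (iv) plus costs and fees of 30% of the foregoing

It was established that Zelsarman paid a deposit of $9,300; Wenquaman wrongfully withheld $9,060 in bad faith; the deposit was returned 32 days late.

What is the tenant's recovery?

Recovery: $27,300

Doubled: 2 × $9,060 = $18,120
Minimum $2,700: $18,120 meets the minimum, no increase.
Late-return penalty: 32 × $90 = $2,880
Damages plus late penalty: $18,120 + $2,880 = $21,000
Costs and fees: 30% of $21,000 = $6,300
Total recovery: $21,000 + $6,300 = $27,300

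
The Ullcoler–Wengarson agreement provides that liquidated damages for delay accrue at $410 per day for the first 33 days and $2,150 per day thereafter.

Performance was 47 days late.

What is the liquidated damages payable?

$43,630

First 33 days: 33 × $410 = $13,530
Remaining days: (47 − 33) × $2,150 = $30,100
Accrued per-day damages: $13,530 + $30,100 = $43,630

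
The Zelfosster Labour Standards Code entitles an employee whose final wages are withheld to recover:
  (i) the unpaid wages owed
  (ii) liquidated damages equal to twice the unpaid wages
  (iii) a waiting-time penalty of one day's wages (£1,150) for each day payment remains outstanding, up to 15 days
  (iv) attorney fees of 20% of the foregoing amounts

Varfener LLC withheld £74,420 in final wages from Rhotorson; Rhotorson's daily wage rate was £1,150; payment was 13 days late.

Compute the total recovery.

Doubled: 2 × £74,420 = £148,840
Penalty days: min(13, 15) = 13
Waiting-time penalty: 13 × £1,150 = £14,950
Subtotal: £74,420 + £148,840 + £14,950 = £238,210
Attorney fees: 20% of £238,210 = £47,642
Total award: £238,210 + £47,642 = £285,852

£285,852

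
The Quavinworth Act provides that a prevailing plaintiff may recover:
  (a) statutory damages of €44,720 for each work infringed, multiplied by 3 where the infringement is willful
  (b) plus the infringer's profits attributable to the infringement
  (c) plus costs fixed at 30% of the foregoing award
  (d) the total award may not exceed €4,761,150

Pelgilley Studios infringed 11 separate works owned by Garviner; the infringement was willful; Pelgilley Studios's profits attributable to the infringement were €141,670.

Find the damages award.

€2,102,659

Statutory damages: 11 × €44,720 = €491,920
Trebled: 3 × €491,920 = €1,475,760
Combined award: €1,475,760 + €141,670 = €1,617,430
Costs: 30% of €1,617,430 = €485,229
Award plus costs: €1,617,430 + €485,229 = €2,102,659
Cap at €4,761,150: €2,102,659 is within the cap, no reduction.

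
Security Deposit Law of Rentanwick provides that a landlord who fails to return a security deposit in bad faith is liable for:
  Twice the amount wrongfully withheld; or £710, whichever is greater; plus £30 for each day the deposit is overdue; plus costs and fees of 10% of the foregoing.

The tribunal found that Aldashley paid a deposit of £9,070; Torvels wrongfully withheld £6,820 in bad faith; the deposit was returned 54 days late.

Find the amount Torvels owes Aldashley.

Doubled: 2 × £6,820 = £13,640
Minimum £710: £13,640 meets the minimum, no increase.
Late-return penalty: 54 × £30 = £1,620
Damages plus late penalty: £13,640 + £1,620 = £15,260
Costs and fees: 10% of £15,260 = £1,526
Total recovery: £15,260 + £1,526 = £16,786

Recovery: £16,786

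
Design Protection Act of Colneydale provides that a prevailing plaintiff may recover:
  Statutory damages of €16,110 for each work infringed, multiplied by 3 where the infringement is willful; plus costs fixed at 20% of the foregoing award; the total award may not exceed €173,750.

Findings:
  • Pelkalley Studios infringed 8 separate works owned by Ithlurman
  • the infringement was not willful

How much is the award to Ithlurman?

Statutory damages: 8 × €16,110 = €128,880
Infringement not willful: no ×3 enhancement.
Costs: 20% of €128,880 = €25,776
Award plus costs: €128,880 + €25,776 = €154,656
Cap at €173,750: €154,656 is within the cap, no reduction.

€154,656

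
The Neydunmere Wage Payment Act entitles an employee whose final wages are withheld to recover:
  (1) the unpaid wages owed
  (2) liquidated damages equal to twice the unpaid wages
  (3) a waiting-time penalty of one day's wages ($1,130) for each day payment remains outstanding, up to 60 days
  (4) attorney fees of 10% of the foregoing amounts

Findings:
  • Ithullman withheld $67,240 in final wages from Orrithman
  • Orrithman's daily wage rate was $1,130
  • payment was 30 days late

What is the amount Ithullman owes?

$259,182

Doubled: 2 × $67,240 = $134,480
Penalty days: min(30, 60) = 30
Waiting-time penalty: 30 × $1,130 = $33,900
Subtotal: $67,240 + $134,480 + $33,900 = $235,620
Attorney fees: 10% of $235,620 = $23,562
Total award: $235,620 + $23,562 = $259,182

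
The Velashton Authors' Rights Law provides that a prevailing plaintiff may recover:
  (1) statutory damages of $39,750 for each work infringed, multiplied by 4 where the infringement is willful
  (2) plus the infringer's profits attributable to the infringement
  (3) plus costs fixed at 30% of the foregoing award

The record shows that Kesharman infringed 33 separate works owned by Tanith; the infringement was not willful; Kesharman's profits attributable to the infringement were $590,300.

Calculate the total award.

$2,472,665

Statutory damages: 33 × $39,750 = $1,311,750
Infringement not willful: no ×4 enhancement.
Combined award: $1,311,750 + $590,300 = $1,902,050
Costs: 30% of $1,902,050 = $570,615
Award plus costs: $1,902,050 + $570,615 = $2,472,665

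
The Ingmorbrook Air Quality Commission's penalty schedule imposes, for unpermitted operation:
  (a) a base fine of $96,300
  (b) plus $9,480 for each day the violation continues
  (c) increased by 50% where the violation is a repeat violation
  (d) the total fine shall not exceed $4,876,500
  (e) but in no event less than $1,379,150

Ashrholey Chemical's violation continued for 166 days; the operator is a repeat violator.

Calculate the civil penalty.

Per-day component: 166 × $9,480 = $1,573,680
Base plus per-day: $96,300 + $1,573,680 = $1,669,980
Enhancement: 50% of $1,669,980 = $834,990
Enhanced fine: $1,669,980 + $834,990 = $2,504,970
Cap at $4,876,500: $2,504,970 is within the cap, no reduction.
Minimum $1,379,150: $2,504,970 meets the minimum, no increase.

$2,504,970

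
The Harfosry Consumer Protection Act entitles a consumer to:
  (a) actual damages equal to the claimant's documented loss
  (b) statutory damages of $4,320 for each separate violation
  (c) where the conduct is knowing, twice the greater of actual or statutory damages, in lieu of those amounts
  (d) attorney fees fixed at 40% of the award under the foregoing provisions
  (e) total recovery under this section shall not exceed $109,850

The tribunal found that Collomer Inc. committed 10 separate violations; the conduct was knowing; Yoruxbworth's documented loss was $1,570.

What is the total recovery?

Statutory damages: 10 × $4,320 = $43,200
Greater of actual damages ($1,570) or statutory damages ($43,200): $43,200
Doubled: 2 × $43,200 = $86,400
Attorney fees: 40% of $86,400 = $34,560
Total before cap: $86,400 + $34,560 = $120,960
Cap at $109,850: $120,960 exceeds the cap → $109,850

$109,850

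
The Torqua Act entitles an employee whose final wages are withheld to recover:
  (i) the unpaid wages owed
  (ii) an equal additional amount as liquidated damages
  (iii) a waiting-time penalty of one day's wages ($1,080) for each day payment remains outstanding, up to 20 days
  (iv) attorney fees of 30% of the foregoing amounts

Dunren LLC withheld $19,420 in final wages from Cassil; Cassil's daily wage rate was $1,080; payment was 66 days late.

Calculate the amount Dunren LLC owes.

$78,572

Liquidated damages (equal amount): $19,420
Penalty days: min(66, 20) = 20
Waiting-time penalty: 20 × $1,080 = $21,600
Subtotal: $19,420 + $19,420 + $21,600 = $60,440
Attorney fees: 30% of $60,440 = $18,132
Total award: $60,440 + $18,132 = $78,572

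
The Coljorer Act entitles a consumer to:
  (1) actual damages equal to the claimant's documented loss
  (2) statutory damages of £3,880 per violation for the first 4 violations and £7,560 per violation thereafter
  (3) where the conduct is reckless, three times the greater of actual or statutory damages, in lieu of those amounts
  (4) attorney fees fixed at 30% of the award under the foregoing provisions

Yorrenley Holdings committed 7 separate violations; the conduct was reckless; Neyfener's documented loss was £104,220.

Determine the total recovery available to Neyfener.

£406,458

First 4 violations: 4 × £3,880 = £15,520
Remaining violations: (7 − 4) × £7,560 = £22,680
Statutory damages: £15,520 + £22,680 = £38,200
Greater of actual damages (£104,220) or statutory damages (£38,200): £104,220
Trebled: 3 × £104,220 = £312,660
Attorney fees: 30% of £312,660 = £93,798
Total recovery: £312,660 + £93,798 = £406,458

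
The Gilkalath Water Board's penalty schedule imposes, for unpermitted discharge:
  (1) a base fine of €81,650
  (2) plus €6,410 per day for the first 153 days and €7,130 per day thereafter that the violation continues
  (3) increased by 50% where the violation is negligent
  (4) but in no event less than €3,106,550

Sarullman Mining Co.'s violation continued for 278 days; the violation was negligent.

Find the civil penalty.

€3,106,550

First 153 days: 153 × €6,410 = €980,730
Remaining days: (278 − 153) × €7,130 = €891,250
Per-day component: €980,730 + €891,250 = €1,871,980
Base plus per-day: €81,650 + €1,871,980 = €1,953,630
Enhancement: 50% of €1,953,630 = €976,815
Enhanced fine: €1,953,630 + €976,815 = €2,930,445
Minimum €3,106,550: €2,930,445 is below the minimum → €3,106,550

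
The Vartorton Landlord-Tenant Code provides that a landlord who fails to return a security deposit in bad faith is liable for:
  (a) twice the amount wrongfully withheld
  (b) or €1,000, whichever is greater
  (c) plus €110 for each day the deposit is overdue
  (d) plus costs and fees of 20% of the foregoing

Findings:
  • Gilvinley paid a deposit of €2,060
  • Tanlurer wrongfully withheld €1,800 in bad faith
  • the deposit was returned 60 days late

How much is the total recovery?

€12,240

Doubled: 2 × €1,800 = €3,600
Minimum €1,000: €3,600 meets the minimum, no increase.
Late-return penalty: 60 × €110 = €6,600
Damages plus late penalty: €3,600 + €6,600 = €10,200
Costs and fees: 20% of €10,200 = €2,040
Total recovery: €10,200 + €2,040 = €12,240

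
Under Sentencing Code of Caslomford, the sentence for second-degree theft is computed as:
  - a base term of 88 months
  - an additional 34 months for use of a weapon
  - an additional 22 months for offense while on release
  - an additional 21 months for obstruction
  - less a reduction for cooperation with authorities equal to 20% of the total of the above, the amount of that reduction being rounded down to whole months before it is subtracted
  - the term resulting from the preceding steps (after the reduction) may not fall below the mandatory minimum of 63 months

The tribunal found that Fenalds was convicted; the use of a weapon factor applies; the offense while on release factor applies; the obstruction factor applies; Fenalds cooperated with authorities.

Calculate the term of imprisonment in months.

132 months

Use of a weapon enhancement: +34 months
Offense while on release enhancement: +22 months
Obstruction enhancement: +21 months
Adjusted term: 88 months + 34 months + 22 months + 21 months = 165 months
Cooperation with authorities reduction: 20% of 165 months = 33 months (rounded down)
After reduction: 165 − 33 = 132 months
Minimum 63 months: 132 months meets the minimum, no increase.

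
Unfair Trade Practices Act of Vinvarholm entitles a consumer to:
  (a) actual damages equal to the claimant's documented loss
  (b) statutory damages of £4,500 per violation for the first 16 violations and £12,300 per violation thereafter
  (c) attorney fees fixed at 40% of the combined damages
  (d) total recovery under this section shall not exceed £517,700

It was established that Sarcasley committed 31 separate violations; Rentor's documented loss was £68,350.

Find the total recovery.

First 16 violations: 16 × £4,500 = £72,000
Remaining violations: (31 − 16) × £12,300 = £184,500
Statutory damages: £72,000 + £184,500 = £256,500
Combined damages: £68,350 + £256,500 = £324,850
Attorney fees: 40% of £324,850 = £129,940
Total before cap: £324,850 + £129,940 = £454,790
Cap at £517,700: £454,790 is within the cap, no reduction.

Total recovery: £454,790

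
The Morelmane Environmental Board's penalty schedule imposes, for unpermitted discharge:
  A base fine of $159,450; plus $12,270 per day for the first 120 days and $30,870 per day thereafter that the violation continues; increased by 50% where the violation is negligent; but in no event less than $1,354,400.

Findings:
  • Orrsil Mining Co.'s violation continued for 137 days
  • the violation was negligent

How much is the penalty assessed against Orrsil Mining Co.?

First 120 days: 120 × $12,270 = $1,472,400
Remaining days: (137 − 120) × $30,870 = $524,790
Per-day component: $1,472,400 + $524,790 = $1,997,190
Base plus per-day: $159,450 + $1,997,190 = $2,156,640
Enhancement: 50% of $2,156,640 = $1,078,320
Enhanced fine: $2,156,640 + $1,078,320 = $3,234,960
Minimum $1,354,400: $3,234,960 meets the minimum, no increase.

$3,234,960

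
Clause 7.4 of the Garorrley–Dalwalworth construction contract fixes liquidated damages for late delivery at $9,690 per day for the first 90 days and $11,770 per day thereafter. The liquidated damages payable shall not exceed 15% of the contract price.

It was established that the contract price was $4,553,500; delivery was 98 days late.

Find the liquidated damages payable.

First 90 days: 90 × $9,690 = $872,100
Remaining days: (98 − 90) × $11,770 = $94,160
Accrued per-day damages: $872,100 + $94,160 = $966,260
Cap: 15% of $4,553,500 = $683,025
Cap at $683,025: $966,260 exceeds the cap → $683,025

$683,025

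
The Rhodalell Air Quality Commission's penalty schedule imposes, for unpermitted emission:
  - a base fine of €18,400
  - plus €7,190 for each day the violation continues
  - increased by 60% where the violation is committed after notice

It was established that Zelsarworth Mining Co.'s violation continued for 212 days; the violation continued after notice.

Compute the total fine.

Per-day component: 212 × €7,190 = €1,524,280
Base plus per-day: €18,400 + €1,524,280 = €1,542,680
Enhancement: 60% of €1,542,680 = €925,608
Enhanced fine: €1,542,680 + €925,608 = €2,468,288

€2,468,288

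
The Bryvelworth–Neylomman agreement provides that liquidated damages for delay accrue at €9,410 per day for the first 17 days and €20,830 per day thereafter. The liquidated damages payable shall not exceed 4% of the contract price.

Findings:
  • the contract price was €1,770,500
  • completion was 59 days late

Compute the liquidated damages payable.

€70,820

First 17 days: 17 × €9,410 = €159,970
Remaining days: (59 − 17) × €20,830 = €874,860
Accrued per-day damages: €159,970 + €874,860 = €1,034,830
Cap: 4% of €1,770,500 = €70,820
Cap at €70,820: €1,034,830 exceeds the cap → €70,820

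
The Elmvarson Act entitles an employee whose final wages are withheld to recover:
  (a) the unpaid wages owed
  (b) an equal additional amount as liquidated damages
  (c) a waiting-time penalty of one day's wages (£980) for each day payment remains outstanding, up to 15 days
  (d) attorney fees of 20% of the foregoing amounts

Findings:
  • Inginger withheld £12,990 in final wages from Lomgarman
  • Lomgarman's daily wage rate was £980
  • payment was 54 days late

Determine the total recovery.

£48,816

Liquidated damages (equal amount): £12,990
Penalty days: min(54, 15) = 15
Waiting-time penalty: 15 × £980 = £14,700
Subtotal: £12,990 + £12,990 + £14,700 = £40,680
Attorney fees: 20% of £40,680 = £8,136
Total award: £40,680 + £8,136 = £48,816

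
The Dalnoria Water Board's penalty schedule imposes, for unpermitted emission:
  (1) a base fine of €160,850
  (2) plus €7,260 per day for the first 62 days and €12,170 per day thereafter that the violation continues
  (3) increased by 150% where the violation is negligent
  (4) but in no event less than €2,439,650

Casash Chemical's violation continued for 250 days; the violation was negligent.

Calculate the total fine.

Civil penalty: €7,247,325

First 62 days: 62 × €7,260 = €450,120
Remaining days: (250 − 62) × €12,170 = €2,287,960
Per-day component: €450,120 + €2,287,960 = €2,738,080
Base plus per-day: €160,850 + €2,738,080 = €2,898,930
Enhancement: 150% of €2,898,930 = €4,348,395
Enhanced fine: €2,898,930 + €4,348,395 = €7,247,325
Minimum €2,439,650: €7,247,325 meets the minimum, no increase.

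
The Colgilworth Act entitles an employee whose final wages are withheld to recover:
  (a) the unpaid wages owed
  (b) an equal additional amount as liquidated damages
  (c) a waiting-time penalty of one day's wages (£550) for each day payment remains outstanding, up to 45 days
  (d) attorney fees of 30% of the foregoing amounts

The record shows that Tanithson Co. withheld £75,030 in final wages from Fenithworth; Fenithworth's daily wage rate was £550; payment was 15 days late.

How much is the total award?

Total award: £205,803

Liquidated damages (equal amount): £75,030
Penalty days: min(15, 45) = 15
Waiting-time penalty: 15 × £550 = £8,250
Subtotal: £75,030 + £75,030 + £8,250 = £158,310
Attorney fees: 30% of £158,310 = £47,493
Total award: £158,310 + £47,493 = £205,803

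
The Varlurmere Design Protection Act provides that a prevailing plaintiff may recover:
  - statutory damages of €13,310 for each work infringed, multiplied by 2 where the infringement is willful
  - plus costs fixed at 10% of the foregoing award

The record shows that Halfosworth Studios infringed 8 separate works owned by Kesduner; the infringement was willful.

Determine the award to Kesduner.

€234,256

Statutory damages: 8 × €13,310 = €106,480
Doubled: 2 × €106,480 = €212,960
Costs: 10% of €212,960 = €21,296
Award plus costs: €212,960 + €21,296 = €234,256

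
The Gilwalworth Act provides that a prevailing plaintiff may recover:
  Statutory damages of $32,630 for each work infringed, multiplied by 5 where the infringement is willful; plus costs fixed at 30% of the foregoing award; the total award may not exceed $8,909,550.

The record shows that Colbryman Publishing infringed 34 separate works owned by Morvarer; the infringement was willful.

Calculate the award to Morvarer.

Statutory damages: 34 × $32,630 = $1,109,420
Multiplied by 5: 5 × $1,109,420 = $5,547,100
Costs: 30% of $5,547,100 = $1,664,130
Award plus costs: $5,547,100 + $1,664,130 = $7,211,230
Cap at $8,909,550: $7,211,230 is within the cap, no reduction.

$7,211,230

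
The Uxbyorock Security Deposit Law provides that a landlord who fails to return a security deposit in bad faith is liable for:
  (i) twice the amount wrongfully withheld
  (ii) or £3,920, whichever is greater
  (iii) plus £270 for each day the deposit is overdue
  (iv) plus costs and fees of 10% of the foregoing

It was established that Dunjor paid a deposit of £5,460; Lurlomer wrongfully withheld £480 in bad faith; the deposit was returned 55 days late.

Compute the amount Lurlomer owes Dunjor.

Doubled: 2 × £480 = £960
Minimum £3,920: £960 is below the minimum → £3,920
Late-return penalty: 55 × £270 = £14,850
Damages plus late penalty: £3,920 + £14,850 = £18,770
Costs and fees: 10% of £18,770 = £1,877
Total recovery: £18,770 + £1,877 = £20,647

£20,647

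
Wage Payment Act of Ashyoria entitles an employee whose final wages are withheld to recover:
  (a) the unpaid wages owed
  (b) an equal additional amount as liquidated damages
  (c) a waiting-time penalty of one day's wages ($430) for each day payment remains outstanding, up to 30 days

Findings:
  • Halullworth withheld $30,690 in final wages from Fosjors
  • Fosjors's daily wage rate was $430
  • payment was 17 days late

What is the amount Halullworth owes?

$68,690

Liquidated damages (equal amount): $30,690
Penalty days: min(17, 30) = 17
Waiting-time penalty: 17 × $430 = $7,310
Total award: $30,690 + $30,690 + $7,310 = $68,690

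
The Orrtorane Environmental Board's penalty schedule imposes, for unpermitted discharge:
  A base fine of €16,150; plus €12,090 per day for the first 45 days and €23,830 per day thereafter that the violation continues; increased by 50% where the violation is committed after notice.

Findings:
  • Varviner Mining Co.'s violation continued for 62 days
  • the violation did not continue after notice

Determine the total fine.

First 45 days: 45 × €12,090 = €544,050
Remaining days: (62 − 45) × €23,830 = €405,110
Per-day component: €544,050 + €405,110 = €949,160
Base plus per-day: €16,150 + €949,160 = €965,310
The violation did not continue after notice: no 50% increase.

€965,310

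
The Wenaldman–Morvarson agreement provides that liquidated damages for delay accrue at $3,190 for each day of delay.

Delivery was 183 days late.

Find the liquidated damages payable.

Per-day damages: 183 × $3,190 = $583,770

$583,770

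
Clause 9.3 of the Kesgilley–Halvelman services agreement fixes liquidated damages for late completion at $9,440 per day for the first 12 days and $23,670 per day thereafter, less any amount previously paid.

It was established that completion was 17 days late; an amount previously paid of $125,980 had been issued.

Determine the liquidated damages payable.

$105,650

First 12 days: 12 × $9,440 = $113,280
Remaining days: (17 − 12) × $23,670 = $118,350
Accrued per-day damages: $113,280 + $118,350 = $231,630
Less amount previously paid: $231,630 − $125,980 = $105,650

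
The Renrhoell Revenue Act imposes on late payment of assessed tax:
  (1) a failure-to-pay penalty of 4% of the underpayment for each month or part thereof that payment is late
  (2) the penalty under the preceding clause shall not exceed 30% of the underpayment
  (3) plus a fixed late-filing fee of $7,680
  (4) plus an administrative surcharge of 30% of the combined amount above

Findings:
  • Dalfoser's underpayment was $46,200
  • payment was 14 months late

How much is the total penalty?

$28,002

Accrued rate: 4% × 14 = 56%, capped at 30% → 30%
Failure-to-pay penalty: 30% of $46,200 = $13,860
Penalty before surcharge: $13,860 + $7,680 = $21,540
Administrative surcharge: 30% of $21,540 = $6,462
Total penalty: $21,540 + $6,462 = $28,002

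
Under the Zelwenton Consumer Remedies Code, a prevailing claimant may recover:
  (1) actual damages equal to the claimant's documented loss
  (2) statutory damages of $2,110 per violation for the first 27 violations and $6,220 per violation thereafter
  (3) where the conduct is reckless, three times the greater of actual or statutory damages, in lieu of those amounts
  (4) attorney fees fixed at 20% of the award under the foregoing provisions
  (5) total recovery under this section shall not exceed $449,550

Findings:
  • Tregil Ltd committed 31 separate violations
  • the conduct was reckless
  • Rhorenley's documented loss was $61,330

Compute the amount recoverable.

First 27 violations: 27 × $2,110 = $56,970
Remaining violations: (31 − 27) × $6,220 = $24,880
Statutory damages: $56,970 + $24,880 = $81,850
Greater of actual damages ($61,330) or statutory damages ($81,850): $81,850
Trebled: 3 × $81,850 = $245,550
Attorney fees: 20% of $245,550 = $49,110
Total before cap: $245,550 + $49,110 = $294,660
Cap at $449,550: $294,660 is within the cap, no reduction.

Total recovery: $294,660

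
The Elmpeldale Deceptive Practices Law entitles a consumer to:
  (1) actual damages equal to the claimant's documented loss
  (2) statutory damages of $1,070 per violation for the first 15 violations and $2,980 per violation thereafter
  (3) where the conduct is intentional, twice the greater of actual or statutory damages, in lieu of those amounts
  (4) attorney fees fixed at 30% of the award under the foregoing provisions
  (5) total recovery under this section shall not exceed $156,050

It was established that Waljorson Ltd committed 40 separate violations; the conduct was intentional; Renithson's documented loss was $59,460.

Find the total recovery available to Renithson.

$156,050

First 15 violations: 15 × $1,070 = $16,050
Remaining violations: (40 − 15) × $2,980 = $74,500
Statutory damages: $16,050 + $74,500 = $90,550
Greater of actual damages ($59,460) or statutory damages ($90,550): $90,550
Doubled: 2 × $90,550 = $181,100
Attorney fees: 30% of $181,100 = $54,330
Total before cap: $181,100 + $54,330 = $235,430
Cap at $156,050: $235,430 exceeds the cap → $156,050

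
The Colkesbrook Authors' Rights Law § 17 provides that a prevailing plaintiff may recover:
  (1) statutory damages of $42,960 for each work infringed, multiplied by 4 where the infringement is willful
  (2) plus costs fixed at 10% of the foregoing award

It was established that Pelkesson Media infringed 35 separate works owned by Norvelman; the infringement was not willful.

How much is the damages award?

$1,653,960

Statutory damages: 35 × $42,960 = $1,503,600
Infringement not willful: no ×4 enhancement.
Costs: 10% of $1,503,600 = $150,360
Award plus costs: $1,503,600 + $150,360 = $1,653,960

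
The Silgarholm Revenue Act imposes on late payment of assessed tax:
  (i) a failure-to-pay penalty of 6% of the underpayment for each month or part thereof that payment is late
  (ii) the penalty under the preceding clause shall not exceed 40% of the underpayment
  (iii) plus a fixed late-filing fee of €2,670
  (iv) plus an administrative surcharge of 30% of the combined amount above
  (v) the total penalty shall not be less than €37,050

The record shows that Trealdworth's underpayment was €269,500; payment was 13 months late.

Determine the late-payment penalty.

Accrued rate: 6% × 13 = 78%, capped at 40% → 40%
Failure-to-pay penalty: 40% of €269,500 = €107,800
Penalty before surcharge: €107,800 + €2,670 = €110,470
Administrative surcharge: 30% of €110,470 = €33,141
Total penalty: €110,470 + €33,141 = €143,611
Minimum €37,050: €143,611 meets the minimum, no increase.

Penalty: €143,611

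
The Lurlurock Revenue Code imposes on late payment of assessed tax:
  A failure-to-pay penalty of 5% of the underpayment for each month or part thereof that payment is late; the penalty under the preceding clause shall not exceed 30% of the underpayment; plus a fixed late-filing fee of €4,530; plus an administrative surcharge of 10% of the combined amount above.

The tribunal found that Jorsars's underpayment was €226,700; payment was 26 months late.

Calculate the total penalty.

Accrued rate: 5% × 26 = 130%, capped at 30% → 30%
Failure-to-pay penalty: 30% of €226,700 = €68,010
Penalty before surcharge: €68,010 + €4,530 = €72,540
Administrative surcharge: 10% of €72,540 = €7,254
Total penalty: €72,540 + €7,254 = €79,794

Penalty: €79,794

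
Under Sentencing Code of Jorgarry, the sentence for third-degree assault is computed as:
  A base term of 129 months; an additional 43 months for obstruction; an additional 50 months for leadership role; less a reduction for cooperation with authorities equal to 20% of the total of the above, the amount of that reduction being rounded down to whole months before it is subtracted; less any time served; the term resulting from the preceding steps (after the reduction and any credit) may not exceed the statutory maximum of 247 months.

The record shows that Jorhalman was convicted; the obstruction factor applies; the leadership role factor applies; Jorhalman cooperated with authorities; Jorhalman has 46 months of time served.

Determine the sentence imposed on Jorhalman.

132 months

Obstruction enhancement: +43 months
Leadership role enhancement: +50 months
Adjusted term: 129 months + 43 months + 50 months = 222 months
Cooperation with authorities reduction: 20% of 222 months = 44 months (rounded down)
After reduction: 222 − 44 = 178 months
Less time served: 178 months − 46 months = 132 months
Cap at 247 months: 132 months is within the cap, no reduction.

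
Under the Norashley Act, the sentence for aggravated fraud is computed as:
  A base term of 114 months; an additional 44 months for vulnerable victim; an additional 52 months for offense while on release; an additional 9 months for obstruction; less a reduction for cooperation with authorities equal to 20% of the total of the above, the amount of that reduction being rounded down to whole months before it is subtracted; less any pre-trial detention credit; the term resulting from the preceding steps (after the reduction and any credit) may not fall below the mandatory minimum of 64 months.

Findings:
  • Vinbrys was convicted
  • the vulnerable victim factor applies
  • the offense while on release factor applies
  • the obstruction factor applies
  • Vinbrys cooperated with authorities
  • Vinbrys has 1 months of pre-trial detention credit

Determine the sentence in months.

Vulnerable victim enhancement: +44 months
Offense while on release enhancement: +52 months
Obstruction enhancement: +9 months
Adjusted term: 114 months + 44 months + 52 months + 9 months = 219 months
Cooperation with authorities reduction: 20% of 219 months = 43 months (rounded down)
After reduction: 219 − 43 = 176 months
Less pre-trial detention credit: 176 months − 1 months = 175 months
Minimum 64 months: 175 months meets the minimum, no increase.

175 months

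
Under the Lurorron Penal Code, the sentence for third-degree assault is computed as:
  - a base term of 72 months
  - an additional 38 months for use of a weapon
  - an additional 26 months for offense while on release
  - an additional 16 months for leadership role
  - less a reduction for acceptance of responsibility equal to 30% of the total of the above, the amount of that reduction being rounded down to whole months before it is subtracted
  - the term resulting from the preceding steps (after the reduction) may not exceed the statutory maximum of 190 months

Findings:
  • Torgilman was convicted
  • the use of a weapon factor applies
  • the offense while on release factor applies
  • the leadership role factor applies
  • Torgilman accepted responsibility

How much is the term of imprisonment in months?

107 months

Use of a weapon enhancement: +38 months
Offense while on release enhancement: +26 months
Leadership role enhancement: +16 months
Adjusted term: 72 months + 38 months + 26 months + 16 months = 152 months
Acceptance of responsibility reduction: 30% of 152 months = 45 months (rounded down)
After reduction: 152 − 45 = 107 months
Cap at 190 months: 107 months is within the cap, no reduction.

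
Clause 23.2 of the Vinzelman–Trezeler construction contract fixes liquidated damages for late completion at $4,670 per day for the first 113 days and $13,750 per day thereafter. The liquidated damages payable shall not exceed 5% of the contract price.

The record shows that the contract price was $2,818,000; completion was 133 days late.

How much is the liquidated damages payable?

First 113 days: 113 × $4,670 = $527,710
Remaining days: (133 − 113) × $13,750 = $275,000
Accrued per-day damages: $527,710 + $275,000 = $802,710
Cap: 5% of $2,818,000 = $140,900
Cap at $140,900: $802,710 exceeds the cap → $140,900

$140,900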